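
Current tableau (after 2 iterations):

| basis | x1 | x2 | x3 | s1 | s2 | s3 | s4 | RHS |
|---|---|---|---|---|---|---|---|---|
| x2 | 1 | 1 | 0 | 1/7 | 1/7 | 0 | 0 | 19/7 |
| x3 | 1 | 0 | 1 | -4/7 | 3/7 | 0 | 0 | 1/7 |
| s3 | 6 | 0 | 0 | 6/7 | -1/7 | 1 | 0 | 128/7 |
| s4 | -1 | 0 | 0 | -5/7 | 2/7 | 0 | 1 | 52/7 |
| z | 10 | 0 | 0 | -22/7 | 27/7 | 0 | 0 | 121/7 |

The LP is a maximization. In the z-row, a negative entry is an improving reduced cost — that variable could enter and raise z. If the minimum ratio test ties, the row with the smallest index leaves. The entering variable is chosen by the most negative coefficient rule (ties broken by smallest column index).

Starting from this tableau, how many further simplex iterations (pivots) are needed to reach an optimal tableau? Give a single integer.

pivot: s1 in, x2 out → z = 77
No improving column remains; optimal.

1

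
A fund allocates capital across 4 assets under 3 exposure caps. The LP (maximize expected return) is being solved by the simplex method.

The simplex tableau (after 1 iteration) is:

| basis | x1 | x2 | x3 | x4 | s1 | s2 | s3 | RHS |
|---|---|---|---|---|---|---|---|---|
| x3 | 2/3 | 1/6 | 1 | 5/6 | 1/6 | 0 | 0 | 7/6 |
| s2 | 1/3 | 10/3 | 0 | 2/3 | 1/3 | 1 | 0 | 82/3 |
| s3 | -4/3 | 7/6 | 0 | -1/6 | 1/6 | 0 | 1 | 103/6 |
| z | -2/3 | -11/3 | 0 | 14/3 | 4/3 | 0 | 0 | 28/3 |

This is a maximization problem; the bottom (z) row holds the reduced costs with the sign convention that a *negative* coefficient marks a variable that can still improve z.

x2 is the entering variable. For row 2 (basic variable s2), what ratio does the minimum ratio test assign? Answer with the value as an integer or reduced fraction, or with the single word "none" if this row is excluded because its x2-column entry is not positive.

41/5

Ratio = RHS / (x2 entry) = (82/3) / (10/3) = 41/5.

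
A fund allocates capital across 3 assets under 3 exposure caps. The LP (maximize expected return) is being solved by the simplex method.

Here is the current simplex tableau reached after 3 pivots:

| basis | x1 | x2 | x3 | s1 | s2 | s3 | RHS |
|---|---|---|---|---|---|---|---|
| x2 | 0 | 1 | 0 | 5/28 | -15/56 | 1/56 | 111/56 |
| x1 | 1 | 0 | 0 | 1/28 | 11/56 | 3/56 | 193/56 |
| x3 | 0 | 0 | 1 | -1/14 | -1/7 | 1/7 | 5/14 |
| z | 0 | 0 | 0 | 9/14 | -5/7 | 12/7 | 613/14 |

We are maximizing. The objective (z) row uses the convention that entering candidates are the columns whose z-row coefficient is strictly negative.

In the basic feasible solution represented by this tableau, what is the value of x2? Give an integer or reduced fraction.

111/56

x2 is basic (row 1); its value is the RHS of that row: 111/56.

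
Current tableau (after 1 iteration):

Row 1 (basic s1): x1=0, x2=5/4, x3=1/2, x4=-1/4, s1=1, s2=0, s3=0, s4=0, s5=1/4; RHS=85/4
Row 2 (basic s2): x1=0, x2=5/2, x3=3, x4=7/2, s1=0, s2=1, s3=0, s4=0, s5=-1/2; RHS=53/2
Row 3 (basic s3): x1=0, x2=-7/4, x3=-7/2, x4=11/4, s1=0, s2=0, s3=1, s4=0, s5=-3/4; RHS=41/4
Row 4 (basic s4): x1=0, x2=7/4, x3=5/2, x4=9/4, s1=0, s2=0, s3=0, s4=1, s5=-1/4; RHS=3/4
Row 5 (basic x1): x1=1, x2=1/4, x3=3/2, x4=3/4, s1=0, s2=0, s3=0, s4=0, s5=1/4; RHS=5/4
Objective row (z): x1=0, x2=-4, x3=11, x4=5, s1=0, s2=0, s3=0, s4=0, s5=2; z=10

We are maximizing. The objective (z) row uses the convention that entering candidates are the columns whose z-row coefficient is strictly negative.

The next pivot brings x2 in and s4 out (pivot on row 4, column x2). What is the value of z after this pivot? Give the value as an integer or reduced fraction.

82/7

Minimum ratio for x2: (3/4)/(7/4) = 3/7.
z changes by −(z-row coeff of x2)·ratio = −(-4)·(3/7) = 12/7.
New z = 10 + (12/7) = 82/7.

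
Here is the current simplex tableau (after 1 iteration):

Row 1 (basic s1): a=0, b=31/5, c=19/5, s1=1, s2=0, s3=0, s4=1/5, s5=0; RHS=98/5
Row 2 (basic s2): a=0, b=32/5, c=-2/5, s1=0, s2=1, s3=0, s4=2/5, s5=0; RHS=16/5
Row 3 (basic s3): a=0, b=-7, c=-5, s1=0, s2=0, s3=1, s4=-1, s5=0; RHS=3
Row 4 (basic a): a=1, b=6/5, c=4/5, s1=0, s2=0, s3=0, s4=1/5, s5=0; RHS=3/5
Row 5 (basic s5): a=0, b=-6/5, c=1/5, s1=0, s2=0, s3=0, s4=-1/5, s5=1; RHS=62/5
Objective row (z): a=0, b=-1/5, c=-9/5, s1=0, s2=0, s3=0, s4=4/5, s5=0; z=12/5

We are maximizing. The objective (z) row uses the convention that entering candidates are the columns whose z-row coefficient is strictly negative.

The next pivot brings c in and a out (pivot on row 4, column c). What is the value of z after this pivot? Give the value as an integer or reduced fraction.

Minimum ratio for c: (3/5)/(4/5) = 3/4.
z changes by −(z-row coeff of c)·ratio = −(-9/5)·(3/4) = 27/20.
New z = 12/5 + (27/20) = 15/4.

15/4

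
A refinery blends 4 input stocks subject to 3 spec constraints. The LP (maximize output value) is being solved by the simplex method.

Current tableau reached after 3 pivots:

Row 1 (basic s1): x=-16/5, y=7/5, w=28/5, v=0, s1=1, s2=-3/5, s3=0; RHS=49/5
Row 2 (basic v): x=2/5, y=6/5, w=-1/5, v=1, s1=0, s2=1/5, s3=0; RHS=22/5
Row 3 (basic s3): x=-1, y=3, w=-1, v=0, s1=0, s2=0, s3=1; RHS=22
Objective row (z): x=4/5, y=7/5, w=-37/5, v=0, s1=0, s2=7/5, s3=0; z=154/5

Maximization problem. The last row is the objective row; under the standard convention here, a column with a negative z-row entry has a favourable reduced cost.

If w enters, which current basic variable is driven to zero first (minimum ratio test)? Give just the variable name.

s1

Ratios: row 1 (s1): (49/5)/(28/5) = 7/4; row 2 (v): entry -1/5 ≤ 0, skip; row 3 (s3): entry -1 ≤ 0, skip.
Minimum ratio 7/4 is in the s1 row, so s1 leaves.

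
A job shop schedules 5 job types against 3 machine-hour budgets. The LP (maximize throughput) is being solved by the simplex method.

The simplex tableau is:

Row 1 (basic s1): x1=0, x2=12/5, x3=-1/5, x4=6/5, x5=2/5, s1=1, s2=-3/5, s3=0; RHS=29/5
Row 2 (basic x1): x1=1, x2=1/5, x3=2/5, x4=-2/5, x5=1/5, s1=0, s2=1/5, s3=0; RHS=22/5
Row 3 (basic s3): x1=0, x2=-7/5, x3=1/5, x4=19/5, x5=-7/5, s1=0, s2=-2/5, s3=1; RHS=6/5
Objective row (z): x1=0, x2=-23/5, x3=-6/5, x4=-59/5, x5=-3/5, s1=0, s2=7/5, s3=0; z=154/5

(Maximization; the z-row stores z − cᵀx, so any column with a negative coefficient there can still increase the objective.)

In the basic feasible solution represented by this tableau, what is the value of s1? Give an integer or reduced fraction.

29/5

s1 is basic (row 1); its value is the RHS of that row: 29/5.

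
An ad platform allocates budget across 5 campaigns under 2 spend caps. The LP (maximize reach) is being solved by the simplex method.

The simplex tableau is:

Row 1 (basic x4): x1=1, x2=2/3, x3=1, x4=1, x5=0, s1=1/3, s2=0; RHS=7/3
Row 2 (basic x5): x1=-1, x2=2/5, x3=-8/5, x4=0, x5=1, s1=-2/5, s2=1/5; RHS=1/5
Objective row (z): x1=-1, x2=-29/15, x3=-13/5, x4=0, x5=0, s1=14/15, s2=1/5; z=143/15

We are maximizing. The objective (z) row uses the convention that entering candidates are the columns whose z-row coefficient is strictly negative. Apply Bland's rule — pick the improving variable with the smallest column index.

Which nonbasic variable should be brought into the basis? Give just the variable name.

Objective-row coefficients: x1: -1, x2: -29/15, x3: -13/5, x4: 0, x5: 0, s1: 14/15, s2: 1/5.
Improving columns: x1, x2, x3. Bland's rule picks the smallest column index → x1.

x1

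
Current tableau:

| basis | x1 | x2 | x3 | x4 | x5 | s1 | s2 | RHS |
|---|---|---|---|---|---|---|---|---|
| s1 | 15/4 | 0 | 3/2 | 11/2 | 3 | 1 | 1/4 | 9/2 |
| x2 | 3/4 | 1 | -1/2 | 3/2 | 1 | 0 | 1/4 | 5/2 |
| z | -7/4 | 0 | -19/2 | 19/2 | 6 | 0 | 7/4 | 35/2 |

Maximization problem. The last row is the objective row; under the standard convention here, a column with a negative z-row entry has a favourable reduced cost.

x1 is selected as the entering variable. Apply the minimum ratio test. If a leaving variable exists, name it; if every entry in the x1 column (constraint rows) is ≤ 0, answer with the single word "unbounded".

Ratios: row 1 (s1): (9/2)/(15/4) = 6/5; row 2 (x2): (5/2)/(3/4) = 10/3.
Minimum ratio is in the s1 row, so s1 leaves.

s1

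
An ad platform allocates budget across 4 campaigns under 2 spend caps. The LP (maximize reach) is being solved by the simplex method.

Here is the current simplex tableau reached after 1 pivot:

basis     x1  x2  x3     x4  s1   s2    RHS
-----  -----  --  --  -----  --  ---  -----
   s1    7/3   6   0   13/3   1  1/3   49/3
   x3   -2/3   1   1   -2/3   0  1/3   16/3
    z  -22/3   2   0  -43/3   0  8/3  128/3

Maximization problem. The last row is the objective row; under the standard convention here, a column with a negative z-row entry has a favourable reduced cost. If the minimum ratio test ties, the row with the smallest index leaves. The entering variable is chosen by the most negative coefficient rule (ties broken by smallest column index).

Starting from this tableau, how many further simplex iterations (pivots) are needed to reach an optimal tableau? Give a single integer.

1

pivot: x4 in, s1 out → z = 1257/13
No improving column remains; optimal.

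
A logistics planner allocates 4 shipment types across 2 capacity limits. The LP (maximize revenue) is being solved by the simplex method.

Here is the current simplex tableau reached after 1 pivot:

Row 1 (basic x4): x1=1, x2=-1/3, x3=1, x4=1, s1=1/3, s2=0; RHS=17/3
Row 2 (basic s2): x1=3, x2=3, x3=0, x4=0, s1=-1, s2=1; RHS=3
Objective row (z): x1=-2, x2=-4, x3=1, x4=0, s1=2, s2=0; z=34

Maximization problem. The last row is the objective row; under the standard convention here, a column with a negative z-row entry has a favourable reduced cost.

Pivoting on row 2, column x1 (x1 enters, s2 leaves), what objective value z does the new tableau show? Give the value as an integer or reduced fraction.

36

Minimum ratio for x1: 3/3 = 1.
z changes by −(z-row coeff of x1)·ratio = −(-2)·1 = 2.
New z = 34 + 2 = 36.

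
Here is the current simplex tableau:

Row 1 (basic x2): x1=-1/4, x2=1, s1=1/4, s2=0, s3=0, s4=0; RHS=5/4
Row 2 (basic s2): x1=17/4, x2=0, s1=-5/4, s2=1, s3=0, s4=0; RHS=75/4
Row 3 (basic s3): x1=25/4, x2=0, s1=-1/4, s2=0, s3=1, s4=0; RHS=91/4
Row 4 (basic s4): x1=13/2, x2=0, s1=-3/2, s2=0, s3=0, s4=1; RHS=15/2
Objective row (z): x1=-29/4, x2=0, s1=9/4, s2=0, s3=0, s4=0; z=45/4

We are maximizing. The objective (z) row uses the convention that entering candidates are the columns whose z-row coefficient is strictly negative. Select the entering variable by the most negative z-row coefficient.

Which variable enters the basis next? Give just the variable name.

Objective-row coefficients: x1: -29/4, x2: 0, s1: 9/4, s2: 0, s3: 0, s4: 0.
The most negative is -29/4 in column x1, so x1 enters.

x1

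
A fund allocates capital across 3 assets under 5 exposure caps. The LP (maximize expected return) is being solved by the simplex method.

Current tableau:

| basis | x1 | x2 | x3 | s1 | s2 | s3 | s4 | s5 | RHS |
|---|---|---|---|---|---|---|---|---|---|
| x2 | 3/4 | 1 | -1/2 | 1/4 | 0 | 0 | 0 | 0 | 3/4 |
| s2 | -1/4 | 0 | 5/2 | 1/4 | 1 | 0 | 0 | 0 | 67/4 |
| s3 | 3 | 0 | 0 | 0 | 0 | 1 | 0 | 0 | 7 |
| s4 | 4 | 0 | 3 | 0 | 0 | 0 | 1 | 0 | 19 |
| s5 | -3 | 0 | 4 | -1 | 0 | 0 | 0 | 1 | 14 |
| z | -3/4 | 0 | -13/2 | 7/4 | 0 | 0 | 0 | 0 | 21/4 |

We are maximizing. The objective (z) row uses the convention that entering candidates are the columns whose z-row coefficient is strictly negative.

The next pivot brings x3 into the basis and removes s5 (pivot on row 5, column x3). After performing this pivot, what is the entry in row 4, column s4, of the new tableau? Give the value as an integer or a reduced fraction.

1

Pivot element is row 5, column x3: 4.
Normalize row 5: new (row 5, s4) = 0/4 = 0.
row 4 ← row 4 − 3·(new row 5): 1 − 3·0 = 1.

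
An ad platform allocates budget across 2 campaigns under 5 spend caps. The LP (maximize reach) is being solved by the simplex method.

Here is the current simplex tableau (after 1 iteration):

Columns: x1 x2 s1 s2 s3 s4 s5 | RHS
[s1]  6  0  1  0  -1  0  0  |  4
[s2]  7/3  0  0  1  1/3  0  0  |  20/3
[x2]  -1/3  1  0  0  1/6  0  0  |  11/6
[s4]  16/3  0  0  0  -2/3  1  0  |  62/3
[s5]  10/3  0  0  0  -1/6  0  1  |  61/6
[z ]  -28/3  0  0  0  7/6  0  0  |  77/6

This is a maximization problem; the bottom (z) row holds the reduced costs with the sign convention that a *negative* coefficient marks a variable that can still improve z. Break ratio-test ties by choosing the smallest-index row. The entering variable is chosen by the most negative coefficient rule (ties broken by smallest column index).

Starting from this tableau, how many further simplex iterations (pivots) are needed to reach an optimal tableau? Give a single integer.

2

pivot: x1 in, s1 out → z = 343/18
pivot: s3 in, s2 out → z = 567/26
No improving column remains; optimal.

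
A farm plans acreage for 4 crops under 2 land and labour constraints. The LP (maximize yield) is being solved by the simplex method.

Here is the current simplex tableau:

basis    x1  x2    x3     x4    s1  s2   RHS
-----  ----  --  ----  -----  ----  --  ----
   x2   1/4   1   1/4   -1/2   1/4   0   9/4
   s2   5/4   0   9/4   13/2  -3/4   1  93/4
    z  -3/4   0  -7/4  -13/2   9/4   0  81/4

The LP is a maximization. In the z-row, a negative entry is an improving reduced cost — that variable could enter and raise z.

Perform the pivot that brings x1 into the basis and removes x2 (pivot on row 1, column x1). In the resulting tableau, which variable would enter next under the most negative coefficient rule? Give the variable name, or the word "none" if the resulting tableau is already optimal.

x4

Pivot element 1/4. New z-row = old z-row − (-3/4)·(row 1/(1/4)).
Updated z-row coefficients: x1: 0, x2: 3, x3: -1, x4: -8, s1: 3, s2: 0.
The most negative is -8 in column x4, so x4 would enter next.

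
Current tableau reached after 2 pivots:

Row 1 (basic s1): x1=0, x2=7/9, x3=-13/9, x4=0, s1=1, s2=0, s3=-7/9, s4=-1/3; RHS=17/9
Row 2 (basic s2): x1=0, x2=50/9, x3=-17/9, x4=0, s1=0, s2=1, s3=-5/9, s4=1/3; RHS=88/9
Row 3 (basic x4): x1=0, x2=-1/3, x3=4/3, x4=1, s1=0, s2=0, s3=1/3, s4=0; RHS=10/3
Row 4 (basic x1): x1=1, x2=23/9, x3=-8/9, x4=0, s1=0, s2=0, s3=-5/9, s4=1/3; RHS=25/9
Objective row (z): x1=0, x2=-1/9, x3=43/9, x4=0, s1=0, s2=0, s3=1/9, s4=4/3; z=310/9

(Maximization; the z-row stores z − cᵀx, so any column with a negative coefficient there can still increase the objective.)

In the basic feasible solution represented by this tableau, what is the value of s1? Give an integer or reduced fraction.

17/9

s1 is basic (row 1); its value is the RHS of that row: 17/9.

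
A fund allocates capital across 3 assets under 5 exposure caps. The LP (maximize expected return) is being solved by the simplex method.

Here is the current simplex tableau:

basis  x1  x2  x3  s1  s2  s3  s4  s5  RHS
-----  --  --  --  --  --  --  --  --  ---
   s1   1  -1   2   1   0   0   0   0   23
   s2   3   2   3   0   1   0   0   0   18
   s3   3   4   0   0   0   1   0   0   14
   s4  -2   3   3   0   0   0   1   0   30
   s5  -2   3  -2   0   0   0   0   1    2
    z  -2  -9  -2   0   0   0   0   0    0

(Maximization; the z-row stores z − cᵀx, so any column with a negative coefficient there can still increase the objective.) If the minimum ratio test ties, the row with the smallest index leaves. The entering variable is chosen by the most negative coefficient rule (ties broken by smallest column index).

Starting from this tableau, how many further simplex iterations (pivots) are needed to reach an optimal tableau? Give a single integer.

pivot: x2 in, s5 out → z = 6
pivot: x1 in, s3 out → z = 22
pivot: x3 in, s2 out → z = 478/13
No improving column remains; optimal.

3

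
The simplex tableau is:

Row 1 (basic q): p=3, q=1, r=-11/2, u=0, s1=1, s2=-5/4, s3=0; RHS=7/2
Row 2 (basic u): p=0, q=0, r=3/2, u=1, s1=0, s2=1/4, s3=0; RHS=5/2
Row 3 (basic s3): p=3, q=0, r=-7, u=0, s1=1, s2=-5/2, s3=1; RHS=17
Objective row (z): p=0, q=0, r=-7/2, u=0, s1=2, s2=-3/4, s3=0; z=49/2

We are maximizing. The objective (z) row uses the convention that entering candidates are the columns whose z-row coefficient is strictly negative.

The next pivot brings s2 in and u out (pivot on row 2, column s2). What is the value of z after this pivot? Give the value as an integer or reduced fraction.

32

Minimum ratio for s2: (5/2)/(1/4) = 10.
z changes by −(z-row coeff of s2)·ratio = −(-3/4)·10 = 15/2.
New z = 49/2 + (15/2) = 32.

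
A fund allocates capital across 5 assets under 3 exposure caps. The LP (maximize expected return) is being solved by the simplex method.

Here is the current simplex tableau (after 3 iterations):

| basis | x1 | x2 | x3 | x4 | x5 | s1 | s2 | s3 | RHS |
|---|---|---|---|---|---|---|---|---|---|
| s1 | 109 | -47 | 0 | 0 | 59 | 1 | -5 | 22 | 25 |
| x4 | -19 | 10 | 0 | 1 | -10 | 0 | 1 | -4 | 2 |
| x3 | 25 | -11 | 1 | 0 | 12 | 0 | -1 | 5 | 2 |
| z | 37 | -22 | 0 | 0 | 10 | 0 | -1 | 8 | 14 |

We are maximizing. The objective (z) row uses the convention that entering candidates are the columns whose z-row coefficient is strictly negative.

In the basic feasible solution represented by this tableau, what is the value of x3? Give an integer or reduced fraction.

x3 is basic (row 3); its value is the RHS of that row: 2.

2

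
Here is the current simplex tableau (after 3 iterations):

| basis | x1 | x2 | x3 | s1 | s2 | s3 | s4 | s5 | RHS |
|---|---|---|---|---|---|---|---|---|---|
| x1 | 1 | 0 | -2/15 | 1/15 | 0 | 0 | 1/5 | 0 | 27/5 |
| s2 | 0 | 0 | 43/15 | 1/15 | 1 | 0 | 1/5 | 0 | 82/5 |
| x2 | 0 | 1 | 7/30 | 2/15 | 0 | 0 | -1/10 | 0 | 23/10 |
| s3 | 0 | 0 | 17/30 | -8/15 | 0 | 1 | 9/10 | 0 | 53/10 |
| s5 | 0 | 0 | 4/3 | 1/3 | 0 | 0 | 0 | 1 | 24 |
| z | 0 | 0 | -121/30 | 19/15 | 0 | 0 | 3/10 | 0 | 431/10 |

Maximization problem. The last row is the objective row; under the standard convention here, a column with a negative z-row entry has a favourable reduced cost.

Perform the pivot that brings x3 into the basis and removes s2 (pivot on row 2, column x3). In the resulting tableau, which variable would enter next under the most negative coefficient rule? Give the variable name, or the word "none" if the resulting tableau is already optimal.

none

Pivot element 43/15. New z-row = old z-row − (-121/30)·(row 2/(43/15)).
Updated z-row coefficients: x1: 0, x2: 0, x3: 0, s1: 117/86, s2: 121/86, s3: 0, s4: 25/43, s5: 0.
No coefficient is strictly negative; the tableau after this pivot is optimal.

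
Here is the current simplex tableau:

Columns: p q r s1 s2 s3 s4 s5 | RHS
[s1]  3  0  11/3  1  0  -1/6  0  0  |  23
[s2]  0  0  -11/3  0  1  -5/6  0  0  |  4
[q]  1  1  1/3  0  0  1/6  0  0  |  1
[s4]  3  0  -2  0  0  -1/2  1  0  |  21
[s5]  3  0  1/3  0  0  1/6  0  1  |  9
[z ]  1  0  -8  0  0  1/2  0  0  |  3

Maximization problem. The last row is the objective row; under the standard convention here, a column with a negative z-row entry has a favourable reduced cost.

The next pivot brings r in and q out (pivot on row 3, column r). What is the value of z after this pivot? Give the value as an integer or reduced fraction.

27

Minimum ratio for r: 1/(1/3) = 3.
z changes by −(z-row coeff of r)·ratio = −(-8)·3 = 24.
New z = 3 + 24 = 27.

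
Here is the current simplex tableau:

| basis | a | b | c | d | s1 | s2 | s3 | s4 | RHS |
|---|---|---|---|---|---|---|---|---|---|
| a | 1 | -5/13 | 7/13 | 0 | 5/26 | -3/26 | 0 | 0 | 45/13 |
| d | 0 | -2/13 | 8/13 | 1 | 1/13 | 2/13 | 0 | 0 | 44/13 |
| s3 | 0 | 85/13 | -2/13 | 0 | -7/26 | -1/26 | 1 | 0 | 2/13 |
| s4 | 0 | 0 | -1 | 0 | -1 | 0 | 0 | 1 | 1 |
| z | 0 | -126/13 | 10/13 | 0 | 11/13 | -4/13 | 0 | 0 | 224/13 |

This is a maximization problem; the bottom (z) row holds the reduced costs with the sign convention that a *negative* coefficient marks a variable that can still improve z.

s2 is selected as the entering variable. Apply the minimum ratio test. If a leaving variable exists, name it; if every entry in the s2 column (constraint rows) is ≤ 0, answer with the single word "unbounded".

d

Ratios: row 1 (a): entry -3/26 ≤ 0, skip; row 2 (d): (44/13)/(2/13) = 22; row 3 (s3): entry -1/26 ≤ 0, skip; row 4 (s4): entry 0 ≤ 0, skip.
Minimum ratio is in the d row, so d leaves.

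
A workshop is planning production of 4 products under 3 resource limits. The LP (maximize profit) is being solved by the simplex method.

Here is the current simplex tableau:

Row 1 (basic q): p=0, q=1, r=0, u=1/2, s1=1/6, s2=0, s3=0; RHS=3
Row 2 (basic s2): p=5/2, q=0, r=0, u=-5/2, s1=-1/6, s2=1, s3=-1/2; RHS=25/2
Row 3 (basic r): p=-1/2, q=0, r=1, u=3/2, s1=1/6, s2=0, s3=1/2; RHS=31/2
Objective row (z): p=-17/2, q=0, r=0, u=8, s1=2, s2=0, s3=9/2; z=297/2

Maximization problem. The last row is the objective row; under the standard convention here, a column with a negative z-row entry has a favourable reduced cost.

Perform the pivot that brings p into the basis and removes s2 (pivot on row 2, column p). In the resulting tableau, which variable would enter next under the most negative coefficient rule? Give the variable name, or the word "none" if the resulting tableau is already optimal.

Pivot element 5/2. New z-row = old z-row − (-17/2)·(row 2/(5/2)).
Updated z-row coefficients: p: 0, q: 0, r: 0, u: -1/2, s1: 43/30, s2: 17/5, s3: 14/5.
The most negative is -1/2 in column u, so u would enter next.

u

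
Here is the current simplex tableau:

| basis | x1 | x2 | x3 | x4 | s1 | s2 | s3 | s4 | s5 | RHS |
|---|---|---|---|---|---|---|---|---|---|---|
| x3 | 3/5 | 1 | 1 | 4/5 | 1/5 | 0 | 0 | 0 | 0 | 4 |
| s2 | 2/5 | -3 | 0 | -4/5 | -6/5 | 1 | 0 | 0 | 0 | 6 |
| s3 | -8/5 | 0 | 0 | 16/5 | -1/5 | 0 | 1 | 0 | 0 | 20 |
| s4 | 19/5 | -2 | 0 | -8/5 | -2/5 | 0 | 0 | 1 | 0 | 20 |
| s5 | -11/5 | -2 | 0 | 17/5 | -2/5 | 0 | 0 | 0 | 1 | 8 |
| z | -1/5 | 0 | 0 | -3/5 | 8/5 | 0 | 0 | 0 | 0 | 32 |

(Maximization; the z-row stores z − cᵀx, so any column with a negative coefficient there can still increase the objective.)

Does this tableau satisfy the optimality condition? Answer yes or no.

no

Column x1 has objective-row coefficient -1/5, which is negative; an improving pivot exists, so not yet optimal.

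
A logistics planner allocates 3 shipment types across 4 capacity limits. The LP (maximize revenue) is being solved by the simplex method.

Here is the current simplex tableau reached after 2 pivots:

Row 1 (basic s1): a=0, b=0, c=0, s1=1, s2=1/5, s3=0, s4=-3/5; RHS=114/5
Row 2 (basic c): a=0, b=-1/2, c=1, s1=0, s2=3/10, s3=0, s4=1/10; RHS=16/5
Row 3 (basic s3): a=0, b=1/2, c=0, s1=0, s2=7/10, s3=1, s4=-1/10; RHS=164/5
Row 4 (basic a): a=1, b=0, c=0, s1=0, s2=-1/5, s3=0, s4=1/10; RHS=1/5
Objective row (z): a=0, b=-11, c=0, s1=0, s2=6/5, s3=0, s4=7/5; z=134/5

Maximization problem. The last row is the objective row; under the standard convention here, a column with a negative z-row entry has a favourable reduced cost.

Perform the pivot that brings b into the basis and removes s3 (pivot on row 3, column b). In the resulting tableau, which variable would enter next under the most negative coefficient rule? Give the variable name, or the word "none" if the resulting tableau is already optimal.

s4

Pivot element 1/2. New z-row = old z-row − (-11)·(row 3/(1/2)).
Updated z-row coefficients: a: 0, b: 0, c: 0, s1: 0, s2: 83/5, s3: 22, s4: -4/5.
The most negative is -4/5 in column s4, so s4 would enter next.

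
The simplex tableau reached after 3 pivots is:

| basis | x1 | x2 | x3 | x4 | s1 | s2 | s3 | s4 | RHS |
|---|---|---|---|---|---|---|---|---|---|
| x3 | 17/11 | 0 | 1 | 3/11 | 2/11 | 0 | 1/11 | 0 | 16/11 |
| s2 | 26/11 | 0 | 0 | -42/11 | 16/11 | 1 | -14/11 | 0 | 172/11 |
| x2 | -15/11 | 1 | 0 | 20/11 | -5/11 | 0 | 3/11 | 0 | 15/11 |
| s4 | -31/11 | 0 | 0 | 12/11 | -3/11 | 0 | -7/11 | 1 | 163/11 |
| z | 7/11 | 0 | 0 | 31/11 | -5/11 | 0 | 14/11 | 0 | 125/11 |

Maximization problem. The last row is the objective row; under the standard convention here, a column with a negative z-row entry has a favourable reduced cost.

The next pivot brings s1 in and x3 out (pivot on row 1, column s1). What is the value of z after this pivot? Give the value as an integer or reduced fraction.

Minimum ratio for s1: (16/11)/(2/11) = 8.
z changes by −(z-row coeff of s1)·ratio = −(-5/11)·8 = 40/11.
New z = 125/11 + (40/11) = 15.

15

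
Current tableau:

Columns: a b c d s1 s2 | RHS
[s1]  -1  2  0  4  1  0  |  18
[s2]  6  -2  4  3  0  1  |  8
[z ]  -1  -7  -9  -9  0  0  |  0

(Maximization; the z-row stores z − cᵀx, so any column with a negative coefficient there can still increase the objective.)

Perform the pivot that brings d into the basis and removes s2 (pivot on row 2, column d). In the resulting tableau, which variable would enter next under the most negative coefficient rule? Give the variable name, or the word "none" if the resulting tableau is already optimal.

Pivot element 3. New z-row = old z-row − (-9)·(row 2/3).
Updated z-row coefficients: a: 17, b: -13, c: 3, d: 0, s1: 0, s2: 3.
The most negative is -13 in column b, so b would enter next.

b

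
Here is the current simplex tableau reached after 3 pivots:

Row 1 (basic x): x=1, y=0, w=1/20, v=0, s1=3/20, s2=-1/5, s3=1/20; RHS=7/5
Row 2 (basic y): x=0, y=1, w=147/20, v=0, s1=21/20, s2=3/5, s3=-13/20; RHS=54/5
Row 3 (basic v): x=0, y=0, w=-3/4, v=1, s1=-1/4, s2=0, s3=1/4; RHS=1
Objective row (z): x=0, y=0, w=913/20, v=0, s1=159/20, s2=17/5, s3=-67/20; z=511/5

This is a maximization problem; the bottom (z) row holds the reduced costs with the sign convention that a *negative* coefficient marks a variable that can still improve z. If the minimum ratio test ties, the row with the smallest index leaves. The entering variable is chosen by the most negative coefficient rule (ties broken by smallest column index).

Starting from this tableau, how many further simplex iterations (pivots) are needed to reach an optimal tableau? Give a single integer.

pivot: s3 in, v out → z = 578/5
No improving column remains; optimal.

1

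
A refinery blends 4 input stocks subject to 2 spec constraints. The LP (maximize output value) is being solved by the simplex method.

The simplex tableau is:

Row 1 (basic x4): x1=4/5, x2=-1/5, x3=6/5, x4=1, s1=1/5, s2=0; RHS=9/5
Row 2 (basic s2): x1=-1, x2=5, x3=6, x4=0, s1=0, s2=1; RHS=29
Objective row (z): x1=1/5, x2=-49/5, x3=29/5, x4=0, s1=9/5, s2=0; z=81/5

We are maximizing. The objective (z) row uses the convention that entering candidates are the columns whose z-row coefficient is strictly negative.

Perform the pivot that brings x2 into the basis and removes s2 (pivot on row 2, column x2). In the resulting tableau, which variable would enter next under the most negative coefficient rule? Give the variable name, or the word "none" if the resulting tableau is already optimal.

Pivot element 5. New z-row = old z-row − (-49/5)·(row 2/5).
Updated z-row coefficients: x1: -44/25, x2: 0, x3: 439/25, x4: 0, s1: 9/5, s2: 49/25.
The most negative is -44/25 in column x1, so x1 would enter next.

x1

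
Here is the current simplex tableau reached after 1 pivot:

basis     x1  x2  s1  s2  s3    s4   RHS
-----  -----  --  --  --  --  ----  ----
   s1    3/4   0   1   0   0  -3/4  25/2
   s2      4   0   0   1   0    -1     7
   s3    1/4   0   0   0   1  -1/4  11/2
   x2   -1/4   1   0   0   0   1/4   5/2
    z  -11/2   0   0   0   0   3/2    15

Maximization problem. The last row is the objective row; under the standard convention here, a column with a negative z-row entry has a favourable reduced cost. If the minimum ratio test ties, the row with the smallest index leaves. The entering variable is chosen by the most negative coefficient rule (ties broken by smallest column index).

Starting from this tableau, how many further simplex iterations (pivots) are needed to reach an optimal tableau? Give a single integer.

pivot: x1 in, s2 out → z = 197/8
No improving column remains; optimal.

1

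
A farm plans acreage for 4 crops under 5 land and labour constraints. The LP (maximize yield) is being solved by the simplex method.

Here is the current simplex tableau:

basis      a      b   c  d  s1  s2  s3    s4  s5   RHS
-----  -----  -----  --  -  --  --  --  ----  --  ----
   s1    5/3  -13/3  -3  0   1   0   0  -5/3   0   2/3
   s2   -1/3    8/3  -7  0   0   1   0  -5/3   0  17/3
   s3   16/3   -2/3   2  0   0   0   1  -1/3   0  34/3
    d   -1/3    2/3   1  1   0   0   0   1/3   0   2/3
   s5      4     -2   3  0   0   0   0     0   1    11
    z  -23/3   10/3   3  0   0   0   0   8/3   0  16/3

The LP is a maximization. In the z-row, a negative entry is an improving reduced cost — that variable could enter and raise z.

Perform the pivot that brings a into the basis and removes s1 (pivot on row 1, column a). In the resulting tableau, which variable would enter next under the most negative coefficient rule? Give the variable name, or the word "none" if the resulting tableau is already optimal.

b

Pivot element 5/3. New z-row = old z-row − (-23/3)·(row 1/(5/3)).
Updated z-row coefficients: a: 0, b: -83/5, c: -54/5, d: 0, s1: 23/5, s2: 0, s3: 0, s4: -5, s5: 0.
The most negative is -83/5 in column b, so b would enter next.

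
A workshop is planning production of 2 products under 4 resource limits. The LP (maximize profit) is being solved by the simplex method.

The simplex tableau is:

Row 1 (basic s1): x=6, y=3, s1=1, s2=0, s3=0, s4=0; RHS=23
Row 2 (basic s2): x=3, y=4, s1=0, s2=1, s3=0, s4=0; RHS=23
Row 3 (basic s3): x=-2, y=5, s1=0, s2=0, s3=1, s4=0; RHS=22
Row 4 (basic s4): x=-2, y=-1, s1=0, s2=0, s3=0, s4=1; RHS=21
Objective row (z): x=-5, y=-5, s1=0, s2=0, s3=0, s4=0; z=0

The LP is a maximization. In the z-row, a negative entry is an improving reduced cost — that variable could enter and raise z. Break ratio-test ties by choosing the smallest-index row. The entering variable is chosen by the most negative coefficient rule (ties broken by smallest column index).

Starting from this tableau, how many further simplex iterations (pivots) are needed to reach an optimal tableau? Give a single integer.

2

pivot: x in, s1 out → z = 115/6
pivot: y in, s2 out → z = 92/3
No improving column remains; optimal.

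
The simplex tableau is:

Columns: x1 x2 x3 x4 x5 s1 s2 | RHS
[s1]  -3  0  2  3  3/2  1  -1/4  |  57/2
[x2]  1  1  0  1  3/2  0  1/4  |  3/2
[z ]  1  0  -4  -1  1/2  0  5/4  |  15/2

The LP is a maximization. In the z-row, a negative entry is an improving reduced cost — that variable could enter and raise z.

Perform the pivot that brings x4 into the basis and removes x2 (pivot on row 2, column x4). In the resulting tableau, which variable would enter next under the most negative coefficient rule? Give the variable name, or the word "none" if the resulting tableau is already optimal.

x3

Pivot element 1. New z-row = old z-row − (-1)·(row 2/1).
Updated z-row coefficients: x1: 2, x2: 1, x3: -4, x4: 0, x5: 2, s1: 0, s2: 3/2.
The most negative is -4 in column x3, so x3 would enter next.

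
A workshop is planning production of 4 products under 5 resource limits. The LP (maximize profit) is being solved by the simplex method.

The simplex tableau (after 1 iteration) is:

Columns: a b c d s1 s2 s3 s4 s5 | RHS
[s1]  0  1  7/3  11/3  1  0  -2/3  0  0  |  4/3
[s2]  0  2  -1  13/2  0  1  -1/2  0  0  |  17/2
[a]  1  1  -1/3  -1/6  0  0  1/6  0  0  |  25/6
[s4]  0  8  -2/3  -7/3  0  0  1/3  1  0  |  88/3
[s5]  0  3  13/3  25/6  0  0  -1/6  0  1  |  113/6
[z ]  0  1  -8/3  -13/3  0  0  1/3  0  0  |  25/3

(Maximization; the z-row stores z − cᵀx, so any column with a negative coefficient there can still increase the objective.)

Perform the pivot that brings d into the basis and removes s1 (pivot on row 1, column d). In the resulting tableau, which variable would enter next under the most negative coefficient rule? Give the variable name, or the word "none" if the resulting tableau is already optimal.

s3

Pivot element 11/3. New z-row = old z-row − (-13/3)·(row 1/(11/3)).
Updated z-row coefficients: a: 0, b: 24/11, c: 1/11, d: 0, s1: 13/11, s2: 0, s3: -5/11, s4: 0, s5: 0.
The most negative is -5/11 in column s3, so s3 would enter next.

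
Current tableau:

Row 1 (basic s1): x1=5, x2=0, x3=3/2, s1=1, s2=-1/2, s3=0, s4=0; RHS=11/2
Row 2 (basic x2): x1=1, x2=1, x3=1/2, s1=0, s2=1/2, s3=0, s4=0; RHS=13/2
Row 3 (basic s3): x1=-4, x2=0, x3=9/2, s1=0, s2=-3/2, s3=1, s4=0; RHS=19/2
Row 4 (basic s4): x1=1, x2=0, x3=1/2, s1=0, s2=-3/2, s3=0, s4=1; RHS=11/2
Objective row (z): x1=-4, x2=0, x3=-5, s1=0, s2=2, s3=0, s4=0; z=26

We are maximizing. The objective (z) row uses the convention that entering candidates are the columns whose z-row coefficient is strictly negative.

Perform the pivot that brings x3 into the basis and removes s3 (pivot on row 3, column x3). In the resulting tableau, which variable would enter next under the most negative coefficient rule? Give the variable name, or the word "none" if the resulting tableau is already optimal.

x1

Pivot element 9/2. New z-row = old z-row − (-5)·(row 3/(9/2)).
Updated z-row coefficients: x1: -76/9, x2: 0, x3: 0, s1: 0, s2: 1/3, s3: 10/9, s4: 0.
The most negative is -76/9 in column x1, so x1 would enter next.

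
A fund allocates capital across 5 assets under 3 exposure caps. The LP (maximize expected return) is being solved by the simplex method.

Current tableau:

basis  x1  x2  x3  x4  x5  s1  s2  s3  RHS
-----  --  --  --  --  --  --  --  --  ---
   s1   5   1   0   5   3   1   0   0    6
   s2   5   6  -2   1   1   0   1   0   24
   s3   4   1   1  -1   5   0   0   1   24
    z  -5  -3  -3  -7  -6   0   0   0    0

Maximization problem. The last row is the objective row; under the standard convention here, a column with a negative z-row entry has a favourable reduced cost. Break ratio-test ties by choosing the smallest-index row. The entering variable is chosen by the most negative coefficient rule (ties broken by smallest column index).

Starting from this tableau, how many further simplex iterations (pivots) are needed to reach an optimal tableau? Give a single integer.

pivot: x4 in, s1 out → z = 42/5
pivot: x3 in, s3 out → z = 84
No improving column remains; optimal.

2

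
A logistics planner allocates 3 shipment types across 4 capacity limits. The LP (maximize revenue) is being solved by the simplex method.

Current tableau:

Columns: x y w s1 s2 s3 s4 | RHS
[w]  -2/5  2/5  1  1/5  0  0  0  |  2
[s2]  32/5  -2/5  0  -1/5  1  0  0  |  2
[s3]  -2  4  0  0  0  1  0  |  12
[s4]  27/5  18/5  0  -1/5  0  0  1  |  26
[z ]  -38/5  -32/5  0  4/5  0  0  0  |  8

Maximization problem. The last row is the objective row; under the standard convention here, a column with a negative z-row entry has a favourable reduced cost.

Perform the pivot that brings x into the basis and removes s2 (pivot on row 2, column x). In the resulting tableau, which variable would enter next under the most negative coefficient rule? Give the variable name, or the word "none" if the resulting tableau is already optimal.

Pivot element 32/5. New z-row = old z-row − (-38/5)·(row 2/(32/5)).
Updated z-row coefficients: x: 0, y: -55/8, w: 0, s1: 9/16, s2: 19/16, s3: 0, s4: 0.
The most negative is -55/8 in column y, so y would enter next.

y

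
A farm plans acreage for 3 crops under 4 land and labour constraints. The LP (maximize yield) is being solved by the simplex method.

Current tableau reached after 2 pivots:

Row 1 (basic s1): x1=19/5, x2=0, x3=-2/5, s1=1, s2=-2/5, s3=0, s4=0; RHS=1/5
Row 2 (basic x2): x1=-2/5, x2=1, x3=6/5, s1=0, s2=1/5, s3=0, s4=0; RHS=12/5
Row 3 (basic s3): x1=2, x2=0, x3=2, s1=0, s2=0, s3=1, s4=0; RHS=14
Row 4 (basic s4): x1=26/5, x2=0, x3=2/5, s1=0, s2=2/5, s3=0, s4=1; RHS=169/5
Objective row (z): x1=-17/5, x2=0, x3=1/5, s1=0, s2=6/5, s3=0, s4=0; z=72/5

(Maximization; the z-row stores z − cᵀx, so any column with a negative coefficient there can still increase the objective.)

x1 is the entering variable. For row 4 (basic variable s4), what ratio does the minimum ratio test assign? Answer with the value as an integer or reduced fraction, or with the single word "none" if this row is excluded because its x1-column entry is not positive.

Ratio = RHS / (x1 entry) = (169/5) / (26/5) = 13/2.

13/2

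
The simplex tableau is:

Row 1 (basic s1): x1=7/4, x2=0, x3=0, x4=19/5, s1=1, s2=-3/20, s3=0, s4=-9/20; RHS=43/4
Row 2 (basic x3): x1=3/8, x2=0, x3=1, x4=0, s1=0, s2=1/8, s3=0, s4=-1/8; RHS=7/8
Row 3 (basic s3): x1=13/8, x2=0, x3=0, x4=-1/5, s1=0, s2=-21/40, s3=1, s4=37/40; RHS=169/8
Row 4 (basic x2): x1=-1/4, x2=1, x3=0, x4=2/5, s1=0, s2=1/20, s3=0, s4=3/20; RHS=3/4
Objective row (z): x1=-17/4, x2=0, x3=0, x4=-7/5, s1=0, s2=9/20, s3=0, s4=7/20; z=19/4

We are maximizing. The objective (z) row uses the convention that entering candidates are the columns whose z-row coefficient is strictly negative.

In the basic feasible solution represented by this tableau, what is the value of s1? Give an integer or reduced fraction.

43/4

s1 is basic (row 1); its value is the RHS of that row: 43/4.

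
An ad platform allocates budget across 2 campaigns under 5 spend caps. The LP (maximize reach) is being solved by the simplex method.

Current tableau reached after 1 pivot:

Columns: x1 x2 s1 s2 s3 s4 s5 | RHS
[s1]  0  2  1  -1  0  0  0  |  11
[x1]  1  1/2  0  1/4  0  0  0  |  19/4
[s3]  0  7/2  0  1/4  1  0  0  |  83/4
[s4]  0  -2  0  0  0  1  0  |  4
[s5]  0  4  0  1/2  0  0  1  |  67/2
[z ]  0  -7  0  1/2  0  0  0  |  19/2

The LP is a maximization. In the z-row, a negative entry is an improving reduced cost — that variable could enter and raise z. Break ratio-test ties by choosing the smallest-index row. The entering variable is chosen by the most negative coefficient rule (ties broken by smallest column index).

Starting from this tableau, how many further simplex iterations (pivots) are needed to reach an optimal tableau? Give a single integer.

pivot: x2 in, s1 out → z = 48
pivot: s2 in, s3 out → z = 201/4
No improving column remains; optimal.

2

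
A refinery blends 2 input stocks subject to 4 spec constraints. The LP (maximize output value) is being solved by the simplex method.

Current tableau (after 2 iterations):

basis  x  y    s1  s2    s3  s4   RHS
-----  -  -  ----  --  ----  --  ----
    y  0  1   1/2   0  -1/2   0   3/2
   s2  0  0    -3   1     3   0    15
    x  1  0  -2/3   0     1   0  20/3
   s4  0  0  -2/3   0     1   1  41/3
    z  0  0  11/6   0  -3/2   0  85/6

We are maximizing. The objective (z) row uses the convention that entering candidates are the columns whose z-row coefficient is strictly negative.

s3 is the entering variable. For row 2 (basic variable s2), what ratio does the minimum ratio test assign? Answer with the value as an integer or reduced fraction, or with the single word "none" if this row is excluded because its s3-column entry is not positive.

Ratio = RHS / (s3 entry) = 15 / 3 = 5.

5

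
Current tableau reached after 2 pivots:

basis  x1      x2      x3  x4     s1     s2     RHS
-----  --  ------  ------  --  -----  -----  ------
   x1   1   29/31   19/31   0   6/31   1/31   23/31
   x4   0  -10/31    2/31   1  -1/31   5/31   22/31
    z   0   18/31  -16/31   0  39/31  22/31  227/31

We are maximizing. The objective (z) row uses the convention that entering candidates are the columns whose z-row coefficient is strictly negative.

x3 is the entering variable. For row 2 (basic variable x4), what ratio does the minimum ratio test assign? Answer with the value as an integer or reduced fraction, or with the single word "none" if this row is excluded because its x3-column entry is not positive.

11

Ratio = RHS / (x3 entry) = (22/31) / (2/31) = 11.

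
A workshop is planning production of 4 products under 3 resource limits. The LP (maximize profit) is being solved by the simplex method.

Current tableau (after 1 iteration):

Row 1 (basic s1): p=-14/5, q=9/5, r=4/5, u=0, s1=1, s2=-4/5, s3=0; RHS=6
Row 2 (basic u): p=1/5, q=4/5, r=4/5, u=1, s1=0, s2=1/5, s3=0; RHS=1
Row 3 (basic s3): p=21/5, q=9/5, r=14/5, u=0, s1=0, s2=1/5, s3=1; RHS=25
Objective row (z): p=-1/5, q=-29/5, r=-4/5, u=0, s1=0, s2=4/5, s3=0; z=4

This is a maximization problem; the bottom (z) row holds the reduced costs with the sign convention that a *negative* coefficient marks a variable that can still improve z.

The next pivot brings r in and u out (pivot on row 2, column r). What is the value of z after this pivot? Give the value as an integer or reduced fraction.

5

Minimum ratio for r: 1/(4/5) = 5/4.
z changes by −(z-row coeff of r)·ratio = −(-4/5)·(5/4) = 1.
New z = 4 + 1 = 5.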